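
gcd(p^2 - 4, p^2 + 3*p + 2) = p + 2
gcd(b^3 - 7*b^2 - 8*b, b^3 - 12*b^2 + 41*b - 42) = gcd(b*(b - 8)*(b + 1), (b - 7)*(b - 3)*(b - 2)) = 1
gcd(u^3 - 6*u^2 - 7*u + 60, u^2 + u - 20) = u - 4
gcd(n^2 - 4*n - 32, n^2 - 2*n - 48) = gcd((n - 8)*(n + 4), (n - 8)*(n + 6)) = n - 8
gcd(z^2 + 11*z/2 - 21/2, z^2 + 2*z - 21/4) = z - 3/2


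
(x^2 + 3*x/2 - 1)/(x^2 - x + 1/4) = 2*(x + 2)/(2*x - 1)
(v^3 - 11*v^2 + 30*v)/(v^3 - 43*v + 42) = v*(v - 5)/(v^2 + 6*v - 7)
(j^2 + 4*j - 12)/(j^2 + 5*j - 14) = (j + 6)/(j + 7)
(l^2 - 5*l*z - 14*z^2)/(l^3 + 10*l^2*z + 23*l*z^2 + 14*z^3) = (l - 7*z)/(l^2 + 8*l*z + 7*z^2)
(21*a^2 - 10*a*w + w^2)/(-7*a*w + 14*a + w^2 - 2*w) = (-3*a + w)/(w - 2)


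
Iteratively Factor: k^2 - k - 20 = (k + 4)*(k - 5)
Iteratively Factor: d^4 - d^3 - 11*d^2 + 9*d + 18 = (d - 2)*(d^3 + d^2 - 9*d - 9) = (d - 2)*(d + 3)*(d^2 - 2*d - 3) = (d - 3)*(d - 2)*(d + 3)*(d + 1)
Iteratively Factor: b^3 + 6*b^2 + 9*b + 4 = (b + 1)*(b^2 + 5*b + 4) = (b + 1)^2*(b + 4)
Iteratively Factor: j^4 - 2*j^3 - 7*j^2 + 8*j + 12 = (j + 1)*(j^3 - 3*j^2 - 4*j + 12) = (j - 2)*(j + 1)*(j^2 - j - 6) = (j - 2)*(j + 1)*(j + 2)*(j - 3)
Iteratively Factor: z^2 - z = (z - 1)*(z)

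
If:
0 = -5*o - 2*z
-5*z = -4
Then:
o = -8/25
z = 4/5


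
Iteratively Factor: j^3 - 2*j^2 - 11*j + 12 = (j - 1)*(j^2 - j - 12) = (j - 4)*(j - 1)*(j + 3)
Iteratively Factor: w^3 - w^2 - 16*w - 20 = (w + 2)*(w^2 - 3*w - 10) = (w - 5)*(w + 2)*(w + 2)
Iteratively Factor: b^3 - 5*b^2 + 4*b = (b)*(b^2 - 5*b + 4) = b*(b - 1)*(b - 4)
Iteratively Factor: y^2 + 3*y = (y)*(y + 3)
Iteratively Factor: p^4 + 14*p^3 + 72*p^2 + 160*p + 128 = (p + 4)*(p^3 + 10*p^2 + 32*p + 32) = (p + 4)^2*(p^2 + 6*p + 8) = (p + 4)^3*(p + 2)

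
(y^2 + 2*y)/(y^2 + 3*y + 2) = y/(y + 1)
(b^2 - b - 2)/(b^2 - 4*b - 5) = (b - 2)/(b - 5)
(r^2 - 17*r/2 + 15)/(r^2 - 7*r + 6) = (r - 5/2)/(r - 1)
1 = 1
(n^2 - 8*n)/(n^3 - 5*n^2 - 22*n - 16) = n/(n^2 + 3*n + 2)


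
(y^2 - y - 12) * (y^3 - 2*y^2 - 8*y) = y^5 - 3*y^4 - 18*y^3 + 32*y^2 + 96*y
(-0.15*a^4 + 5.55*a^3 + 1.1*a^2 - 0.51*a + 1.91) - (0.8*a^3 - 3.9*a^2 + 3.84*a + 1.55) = -0.15*a^4 + 4.75*a^3 + 5.0*a^2 - 4.35*a + 0.36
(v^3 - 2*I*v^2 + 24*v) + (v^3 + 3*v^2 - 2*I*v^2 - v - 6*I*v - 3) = 2*v^3 + 3*v^2 - 4*I*v^2 + 23*v - 6*I*v - 3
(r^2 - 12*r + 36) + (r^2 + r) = 2*r^2 - 11*r + 36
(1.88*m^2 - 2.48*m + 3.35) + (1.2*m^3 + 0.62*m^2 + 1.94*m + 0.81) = 1.2*m^3 + 2.5*m^2 - 0.54*m + 4.16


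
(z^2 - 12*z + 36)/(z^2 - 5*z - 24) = (-z^2 + 12*z - 36)/(-z^2 + 5*z + 24)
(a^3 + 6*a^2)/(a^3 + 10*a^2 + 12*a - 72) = a^2/(a^2 + 4*a - 12)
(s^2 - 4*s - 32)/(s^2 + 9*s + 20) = (s - 8)/(s + 5)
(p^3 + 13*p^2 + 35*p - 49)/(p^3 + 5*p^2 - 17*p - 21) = (p^2 + 6*p - 7)/(p^2 - 2*p - 3)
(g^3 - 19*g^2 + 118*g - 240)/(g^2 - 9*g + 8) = (g^2 - 11*g + 30)/(g - 1)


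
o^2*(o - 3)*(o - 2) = o^4 - 5*o^3 + 6*o^2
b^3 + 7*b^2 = b^2*(b + 7)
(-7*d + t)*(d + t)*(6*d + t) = -42*d^3 - 43*d^2*t + t^3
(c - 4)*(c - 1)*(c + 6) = c^3 + c^2 - 26*c + 24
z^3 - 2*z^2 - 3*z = z*(z - 3)*(z + 1)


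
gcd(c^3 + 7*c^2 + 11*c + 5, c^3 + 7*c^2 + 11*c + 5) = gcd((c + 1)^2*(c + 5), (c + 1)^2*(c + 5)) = c^3 + 7*c^2 + 11*c + 5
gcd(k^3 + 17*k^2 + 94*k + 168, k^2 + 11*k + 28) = k^2 + 11*k + 28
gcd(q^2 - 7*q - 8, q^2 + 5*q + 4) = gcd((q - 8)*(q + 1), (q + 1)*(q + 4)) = q + 1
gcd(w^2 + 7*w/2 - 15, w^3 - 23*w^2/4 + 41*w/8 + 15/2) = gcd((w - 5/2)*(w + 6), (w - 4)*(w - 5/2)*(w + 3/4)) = w - 5/2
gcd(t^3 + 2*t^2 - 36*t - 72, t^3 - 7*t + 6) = 1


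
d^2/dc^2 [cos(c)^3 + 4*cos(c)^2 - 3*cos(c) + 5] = 9*sin(c)^2*cos(c) + 16*sin(c)^2 - 8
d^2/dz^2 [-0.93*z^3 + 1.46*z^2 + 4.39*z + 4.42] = 2.92 - 5.58*z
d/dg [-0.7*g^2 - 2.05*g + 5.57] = -1.4*g - 2.05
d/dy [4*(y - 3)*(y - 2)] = 8*y - 20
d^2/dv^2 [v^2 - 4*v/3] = 2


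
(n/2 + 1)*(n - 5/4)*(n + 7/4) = n^3/2 + 5*n^2/4 - 19*n/32 - 35/16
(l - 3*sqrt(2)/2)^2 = l^2 - 3*sqrt(2)*l + 9/2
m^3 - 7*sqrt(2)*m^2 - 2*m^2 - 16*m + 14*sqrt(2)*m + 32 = (m - 2)*(m - 8*sqrt(2))*(m + sqrt(2))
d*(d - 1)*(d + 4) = d^3 + 3*d^2 - 4*d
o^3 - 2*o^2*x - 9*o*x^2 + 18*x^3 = (o - 3*x)*(o - 2*x)*(o + 3*x)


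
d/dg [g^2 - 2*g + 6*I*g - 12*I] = 2*g - 2 + 6*I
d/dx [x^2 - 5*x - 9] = 2*x - 5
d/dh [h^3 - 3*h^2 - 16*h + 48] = 3*h^2 - 6*h - 16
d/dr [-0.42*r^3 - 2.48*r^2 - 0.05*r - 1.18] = -1.26*r^2 - 4.96*r - 0.05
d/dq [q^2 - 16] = 2*q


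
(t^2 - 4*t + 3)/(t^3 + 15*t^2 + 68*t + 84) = (t^2 - 4*t + 3)/(t^3 + 15*t^2 + 68*t + 84)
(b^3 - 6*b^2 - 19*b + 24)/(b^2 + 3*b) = b - 9 + 8/b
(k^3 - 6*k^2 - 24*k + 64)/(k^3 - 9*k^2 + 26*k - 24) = (k^2 - 4*k - 32)/(k^2 - 7*k + 12)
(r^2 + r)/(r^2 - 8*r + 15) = r*(r + 1)/(r^2 - 8*r + 15)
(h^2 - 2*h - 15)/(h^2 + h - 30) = (h + 3)/(h + 6)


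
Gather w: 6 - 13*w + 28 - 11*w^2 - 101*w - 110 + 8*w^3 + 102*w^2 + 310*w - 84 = 8*w^3 + 91*w^2 + 196*w - 160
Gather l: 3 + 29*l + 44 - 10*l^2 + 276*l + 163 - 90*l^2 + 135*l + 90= -100*l^2 + 440*l + 300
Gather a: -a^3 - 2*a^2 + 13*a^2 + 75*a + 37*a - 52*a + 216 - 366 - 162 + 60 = -a^3 + 11*a^2 + 60*a - 252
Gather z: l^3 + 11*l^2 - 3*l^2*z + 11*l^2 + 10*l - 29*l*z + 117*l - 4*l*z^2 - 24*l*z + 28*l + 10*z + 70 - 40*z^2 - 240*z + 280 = l^3 + 22*l^2 + 155*l + z^2*(-4*l - 40) + z*(-3*l^2 - 53*l - 230) + 350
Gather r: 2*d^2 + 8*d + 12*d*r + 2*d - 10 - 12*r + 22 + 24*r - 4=2*d^2 + 10*d + r*(12*d + 12) + 8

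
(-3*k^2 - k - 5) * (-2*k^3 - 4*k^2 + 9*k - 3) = 6*k^5 + 14*k^4 - 13*k^3 + 20*k^2 - 42*k + 15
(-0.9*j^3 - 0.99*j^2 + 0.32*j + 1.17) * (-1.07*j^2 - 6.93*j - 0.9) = 0.963*j^5 + 7.2963*j^4 + 7.3283*j^3 - 2.5785*j^2 - 8.3961*j - 1.053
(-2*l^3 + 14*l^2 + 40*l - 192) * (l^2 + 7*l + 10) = -2*l^5 + 118*l^3 + 228*l^2 - 944*l - 1920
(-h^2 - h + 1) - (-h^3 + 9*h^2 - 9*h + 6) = h^3 - 10*h^2 + 8*h - 5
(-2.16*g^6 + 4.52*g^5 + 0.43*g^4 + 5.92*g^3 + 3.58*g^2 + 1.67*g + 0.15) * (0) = 0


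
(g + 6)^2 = g^2 + 12*g + 36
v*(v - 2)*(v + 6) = v^3 + 4*v^2 - 12*v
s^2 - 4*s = s*(s - 4)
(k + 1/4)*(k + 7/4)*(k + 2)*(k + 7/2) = k^4 + 15*k^3/2 + 295*k^2/16 + 525*k/32 + 49/16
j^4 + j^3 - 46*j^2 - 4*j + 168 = (j - 6)*(j - 2)*(j + 2)*(j + 7)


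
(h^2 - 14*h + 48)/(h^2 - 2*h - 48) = (h - 6)/(h + 6)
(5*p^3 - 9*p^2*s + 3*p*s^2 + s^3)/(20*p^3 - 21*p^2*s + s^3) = (p - s)/(4*p - s)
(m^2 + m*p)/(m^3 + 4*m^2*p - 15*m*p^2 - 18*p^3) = m/(m^2 + 3*m*p - 18*p^2)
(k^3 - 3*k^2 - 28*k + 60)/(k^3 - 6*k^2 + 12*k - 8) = (k^2 - k - 30)/(k^2 - 4*k + 4)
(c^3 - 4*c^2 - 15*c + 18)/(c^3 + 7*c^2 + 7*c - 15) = (c - 6)/(c + 5)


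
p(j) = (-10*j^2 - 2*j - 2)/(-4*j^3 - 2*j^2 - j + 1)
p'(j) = (-20*j - 2)/(-4*j^3 - 2*j^2 - j + 1) + (-10*j^2 - 2*j - 2)*(12*j^2 + 4*j + 1)/(-4*j^3 - 2*j^2 - j + 1)^2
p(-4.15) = -0.65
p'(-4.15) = -0.17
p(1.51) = 1.48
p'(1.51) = -0.99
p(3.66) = 0.64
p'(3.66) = -0.16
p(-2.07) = -1.36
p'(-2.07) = -0.69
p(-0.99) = -2.51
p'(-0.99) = -1.10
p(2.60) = 0.88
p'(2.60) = -0.32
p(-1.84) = -1.53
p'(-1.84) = -0.85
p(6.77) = 0.35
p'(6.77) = -0.05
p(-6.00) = -0.44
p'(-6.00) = -0.08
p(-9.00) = -0.29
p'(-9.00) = -0.03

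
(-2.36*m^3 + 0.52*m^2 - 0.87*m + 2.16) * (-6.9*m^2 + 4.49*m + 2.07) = 16.284*m^5 - 14.1844*m^4 + 3.4526*m^3 - 17.7339*m^2 + 7.8975*m + 4.4712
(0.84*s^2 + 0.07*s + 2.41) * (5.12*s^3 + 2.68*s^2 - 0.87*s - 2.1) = 4.3008*s^5 + 2.6096*s^4 + 11.796*s^3 + 4.6339*s^2 - 2.2437*s - 5.061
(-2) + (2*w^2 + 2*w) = 2*w^2 + 2*w - 2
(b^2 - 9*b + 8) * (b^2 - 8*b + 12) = b^4 - 17*b^3 + 92*b^2 - 172*b + 96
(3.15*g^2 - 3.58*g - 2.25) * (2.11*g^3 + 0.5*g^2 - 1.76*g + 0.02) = 6.6465*g^5 - 5.9788*g^4 - 12.0815*g^3 + 5.2388*g^2 + 3.8884*g - 0.045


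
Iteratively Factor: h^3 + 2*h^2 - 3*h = (h + 3)*(h^2 - h) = (h - 1)*(h + 3)*(h)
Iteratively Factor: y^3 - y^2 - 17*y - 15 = (y - 5)*(y^2 + 4*y + 3) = (y - 5)*(y + 3)*(y + 1)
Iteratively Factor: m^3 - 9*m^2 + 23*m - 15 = (m - 5)*(m^2 - 4*m + 3) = (m - 5)*(m - 1)*(m - 3)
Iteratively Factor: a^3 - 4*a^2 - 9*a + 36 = (a + 3)*(a^2 - 7*a + 12) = (a - 3)*(a + 3)*(a - 4)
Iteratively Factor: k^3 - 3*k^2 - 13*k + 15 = (k + 3)*(k^2 - 6*k + 5) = (k - 5)*(k + 3)*(k - 1)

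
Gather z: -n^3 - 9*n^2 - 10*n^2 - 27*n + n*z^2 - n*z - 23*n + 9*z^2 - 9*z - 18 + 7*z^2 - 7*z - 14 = -n^3 - 19*n^2 - 50*n + z^2*(n + 16) + z*(-n - 16) - 32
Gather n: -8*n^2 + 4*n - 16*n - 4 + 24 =-8*n^2 - 12*n + 20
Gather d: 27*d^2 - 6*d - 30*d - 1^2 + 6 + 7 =27*d^2 - 36*d + 12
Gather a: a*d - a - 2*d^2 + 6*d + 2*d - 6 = a*(d - 1) - 2*d^2 + 8*d - 6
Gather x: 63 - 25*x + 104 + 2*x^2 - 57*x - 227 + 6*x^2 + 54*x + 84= 8*x^2 - 28*x + 24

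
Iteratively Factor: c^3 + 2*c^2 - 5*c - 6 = (c + 3)*(c^2 - c - 2) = (c - 2)*(c + 3)*(c + 1)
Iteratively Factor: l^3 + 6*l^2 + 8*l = (l)*(l^2 + 6*l + 8) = l*(l + 4)*(l + 2)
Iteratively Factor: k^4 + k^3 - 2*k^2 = (k + 2)*(k^3 - k^2) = (k - 1)*(k + 2)*(k^2) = k*(k - 1)*(k + 2)*(k)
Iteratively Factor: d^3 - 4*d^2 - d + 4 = (d - 4)*(d^2 - 1) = (d - 4)*(d - 1)*(d + 1)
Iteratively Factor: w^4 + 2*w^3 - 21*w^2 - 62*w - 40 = (w + 2)*(w^3 - 21*w - 20) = (w + 1)*(w + 2)*(w^2 - w - 20) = (w + 1)*(w + 2)*(w + 4)*(w - 5)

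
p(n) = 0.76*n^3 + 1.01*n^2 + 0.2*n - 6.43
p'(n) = 2.28*n^2 + 2.02*n + 0.2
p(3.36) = 34.47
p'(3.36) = 32.73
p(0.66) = -5.64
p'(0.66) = 2.53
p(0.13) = -6.39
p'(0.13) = 0.50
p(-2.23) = -10.28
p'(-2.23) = 7.03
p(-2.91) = -17.19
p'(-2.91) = 13.63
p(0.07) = -6.41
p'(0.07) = 0.35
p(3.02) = 24.32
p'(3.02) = 27.09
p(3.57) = 41.74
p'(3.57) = 36.47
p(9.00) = 631.22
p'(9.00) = 203.06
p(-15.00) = -2347.18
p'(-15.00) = 482.90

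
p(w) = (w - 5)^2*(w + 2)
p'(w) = (w - 5)^2 + (w + 2)*(2*w - 10) = (w - 5)*(3*w - 1)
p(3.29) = 15.47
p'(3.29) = -15.17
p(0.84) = 49.15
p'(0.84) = -6.32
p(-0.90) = 38.29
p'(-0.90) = 21.83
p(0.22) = 50.72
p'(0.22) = 1.63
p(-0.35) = 47.23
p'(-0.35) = 10.97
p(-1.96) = 1.94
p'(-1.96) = 47.88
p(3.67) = 10.03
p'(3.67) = -13.31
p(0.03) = 50.14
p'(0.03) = 4.52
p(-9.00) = -1372.00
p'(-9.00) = 392.00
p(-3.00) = -64.00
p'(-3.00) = 80.00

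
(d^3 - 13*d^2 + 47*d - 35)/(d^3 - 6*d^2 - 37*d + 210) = (d - 1)/(d + 6)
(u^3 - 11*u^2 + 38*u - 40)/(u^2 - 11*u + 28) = (u^2 - 7*u + 10)/(u - 7)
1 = 1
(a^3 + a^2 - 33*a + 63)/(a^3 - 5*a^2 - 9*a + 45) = (a^2 + 4*a - 21)/(a^2 - 2*a - 15)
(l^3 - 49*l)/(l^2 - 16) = l*(l^2 - 49)/(l^2 - 16)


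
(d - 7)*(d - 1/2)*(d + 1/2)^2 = d^4 - 13*d^3/2 - 15*d^2/4 + 13*d/8 + 7/8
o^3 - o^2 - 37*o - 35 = (o - 7)*(o + 1)*(o + 5)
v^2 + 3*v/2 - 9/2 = (v - 3/2)*(v + 3)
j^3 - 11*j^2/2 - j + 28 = (j - 4)*(j - 7/2)*(j + 2)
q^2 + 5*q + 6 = (q + 2)*(q + 3)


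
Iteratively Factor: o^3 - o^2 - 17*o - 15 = (o - 5)*(o^2 + 4*o + 3) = (o - 5)*(o + 1)*(o + 3)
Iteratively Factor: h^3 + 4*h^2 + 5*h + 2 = (h + 1)*(h^2 + 3*h + 2) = (h + 1)^2*(h + 2)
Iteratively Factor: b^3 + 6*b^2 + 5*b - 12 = (b + 3)*(b^2 + 3*b - 4) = (b - 1)*(b + 3)*(b + 4)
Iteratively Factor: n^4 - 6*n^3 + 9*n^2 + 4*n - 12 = (n + 1)*(n^3 - 7*n^2 + 16*n - 12) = (n - 2)*(n + 1)*(n^2 - 5*n + 6) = (n - 2)^2*(n + 1)*(n - 3)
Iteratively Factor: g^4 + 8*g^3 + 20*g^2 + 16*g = (g)*(g^3 + 8*g^2 + 20*g + 16) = g*(g + 4)*(g^2 + 4*g + 4) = g*(g + 2)*(g + 4)*(g + 2)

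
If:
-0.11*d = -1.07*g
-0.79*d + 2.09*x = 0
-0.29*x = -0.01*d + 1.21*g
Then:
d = 0.00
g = 0.00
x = 0.00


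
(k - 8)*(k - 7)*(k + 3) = k^3 - 12*k^2 + 11*k + 168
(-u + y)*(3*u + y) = -3*u^2 + 2*u*y + y^2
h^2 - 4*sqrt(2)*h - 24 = (h - 6*sqrt(2))*(h + 2*sqrt(2))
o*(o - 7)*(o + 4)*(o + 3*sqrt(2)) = o^4 - 3*o^3 + 3*sqrt(2)*o^3 - 28*o^2 - 9*sqrt(2)*o^2 - 84*sqrt(2)*o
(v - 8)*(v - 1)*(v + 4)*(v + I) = v^4 - 5*v^3 + I*v^3 - 28*v^2 - 5*I*v^2 + 32*v - 28*I*v + 32*I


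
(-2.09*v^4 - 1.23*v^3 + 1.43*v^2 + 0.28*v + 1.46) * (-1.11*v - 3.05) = 2.3199*v^5 + 7.7398*v^4 + 2.1642*v^3 - 4.6723*v^2 - 2.4746*v - 4.453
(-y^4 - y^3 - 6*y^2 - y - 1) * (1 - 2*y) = 2*y^5 + y^4 + 11*y^3 - 4*y^2 + y - 1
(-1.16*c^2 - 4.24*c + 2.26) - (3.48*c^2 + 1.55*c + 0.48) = -4.64*c^2 - 5.79*c + 1.78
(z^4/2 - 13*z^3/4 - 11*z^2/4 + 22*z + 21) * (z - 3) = z^5/2 - 19*z^4/4 + 7*z^3 + 121*z^2/4 - 45*z - 63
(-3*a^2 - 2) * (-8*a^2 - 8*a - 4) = 24*a^4 + 24*a^3 + 28*a^2 + 16*a + 8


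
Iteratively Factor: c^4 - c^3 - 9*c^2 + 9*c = (c)*(c^3 - c^2 - 9*c + 9) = c*(c - 3)*(c^2 + 2*c - 3) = c*(c - 3)*(c - 1)*(c + 3)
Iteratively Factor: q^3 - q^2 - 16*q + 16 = (q + 4)*(q^2 - 5*q + 4) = (q - 4)*(q + 4)*(q - 1)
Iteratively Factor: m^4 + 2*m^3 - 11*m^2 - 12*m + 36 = (m + 3)*(m^3 - m^2 - 8*m + 12) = (m - 2)*(m + 3)*(m^2 + m - 6) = (m - 2)*(m + 3)^2*(m - 2)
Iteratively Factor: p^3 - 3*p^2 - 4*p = (p + 1)*(p^2 - 4*p) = (p - 4)*(p + 1)*(p)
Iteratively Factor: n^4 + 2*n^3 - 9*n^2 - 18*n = (n + 3)*(n^3 - n^2 - 6*n) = (n + 2)*(n + 3)*(n^2 - 3*n) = (n - 3)*(n + 2)*(n + 3)*(n)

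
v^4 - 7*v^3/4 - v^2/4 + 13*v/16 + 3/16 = (v - 3/2)*(v - 1)*(v + 1/4)*(v + 1/2)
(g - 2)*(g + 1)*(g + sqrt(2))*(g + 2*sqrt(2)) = g^4 - g^3 + 3*sqrt(2)*g^3 - 3*sqrt(2)*g^2 + 2*g^2 - 6*sqrt(2)*g - 4*g - 8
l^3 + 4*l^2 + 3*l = l*(l + 1)*(l + 3)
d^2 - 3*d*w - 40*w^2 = (d - 8*w)*(d + 5*w)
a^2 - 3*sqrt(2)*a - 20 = (a - 5*sqrt(2))*(a + 2*sqrt(2))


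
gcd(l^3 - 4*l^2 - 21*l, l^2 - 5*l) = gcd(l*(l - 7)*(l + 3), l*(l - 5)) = l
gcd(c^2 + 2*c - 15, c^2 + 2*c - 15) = c^2 + 2*c - 15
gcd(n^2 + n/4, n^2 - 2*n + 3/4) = 1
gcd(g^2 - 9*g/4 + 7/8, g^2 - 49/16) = g - 7/4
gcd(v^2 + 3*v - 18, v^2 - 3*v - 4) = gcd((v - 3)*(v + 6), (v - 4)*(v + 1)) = 1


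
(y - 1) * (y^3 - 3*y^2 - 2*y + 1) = y^4 - 4*y^3 + y^2 + 3*y - 1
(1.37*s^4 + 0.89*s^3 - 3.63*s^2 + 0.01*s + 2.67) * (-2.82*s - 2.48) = -3.8634*s^5 - 5.9074*s^4 + 8.0294*s^3 + 8.9742*s^2 - 7.5542*s - 6.6216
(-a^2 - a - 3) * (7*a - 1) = -7*a^3 - 6*a^2 - 20*a + 3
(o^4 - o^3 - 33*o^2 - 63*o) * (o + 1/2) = o^5 - o^4/2 - 67*o^3/2 - 159*o^2/2 - 63*o/2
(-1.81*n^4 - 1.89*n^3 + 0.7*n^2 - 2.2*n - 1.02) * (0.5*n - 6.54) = -0.905*n^5 + 10.8924*n^4 + 12.7106*n^3 - 5.678*n^2 + 13.878*n + 6.6708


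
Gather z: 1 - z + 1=2 - z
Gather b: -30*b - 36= -30*b - 36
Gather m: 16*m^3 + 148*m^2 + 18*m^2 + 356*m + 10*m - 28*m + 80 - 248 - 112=16*m^3 + 166*m^2 + 338*m - 280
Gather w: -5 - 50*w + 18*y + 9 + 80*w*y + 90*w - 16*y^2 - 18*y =w*(80*y + 40) - 16*y^2 + 4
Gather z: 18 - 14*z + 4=22 - 14*z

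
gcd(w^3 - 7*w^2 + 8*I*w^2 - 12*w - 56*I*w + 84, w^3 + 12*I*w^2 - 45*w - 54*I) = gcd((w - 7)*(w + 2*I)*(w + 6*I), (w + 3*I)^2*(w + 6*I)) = w + 6*I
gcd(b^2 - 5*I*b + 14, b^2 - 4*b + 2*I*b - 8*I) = b + 2*I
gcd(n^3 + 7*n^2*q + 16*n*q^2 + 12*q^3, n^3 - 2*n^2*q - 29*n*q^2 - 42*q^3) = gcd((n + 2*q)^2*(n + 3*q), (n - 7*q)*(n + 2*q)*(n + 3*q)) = n^2 + 5*n*q + 6*q^2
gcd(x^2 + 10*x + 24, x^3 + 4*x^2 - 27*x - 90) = x + 6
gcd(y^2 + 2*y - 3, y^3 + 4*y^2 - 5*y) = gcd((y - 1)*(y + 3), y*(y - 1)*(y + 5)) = y - 1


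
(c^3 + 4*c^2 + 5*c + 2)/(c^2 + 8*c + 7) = (c^2 + 3*c + 2)/(c + 7)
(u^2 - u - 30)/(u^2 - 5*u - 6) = (u + 5)/(u + 1)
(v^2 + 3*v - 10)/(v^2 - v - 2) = (v + 5)/(v + 1)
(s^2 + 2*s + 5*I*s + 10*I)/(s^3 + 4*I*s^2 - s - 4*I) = (s^2 + s*(2 + 5*I) + 10*I)/(s^3 + 4*I*s^2 - s - 4*I)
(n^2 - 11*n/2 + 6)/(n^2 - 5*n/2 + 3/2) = (n - 4)/(n - 1)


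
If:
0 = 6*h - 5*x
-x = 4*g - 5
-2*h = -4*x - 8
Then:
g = 59/28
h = -20/7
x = -24/7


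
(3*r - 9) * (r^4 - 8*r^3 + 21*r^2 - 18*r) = 3*r^5 - 33*r^4 + 135*r^3 - 243*r^2 + 162*r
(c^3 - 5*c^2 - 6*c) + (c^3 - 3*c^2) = 2*c^3 - 8*c^2 - 6*c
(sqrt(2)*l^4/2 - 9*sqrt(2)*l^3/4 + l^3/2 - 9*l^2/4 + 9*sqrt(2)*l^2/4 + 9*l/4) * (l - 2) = sqrt(2)*l^5/2 - 13*sqrt(2)*l^4/4 + l^4/2 - 13*l^3/4 + 27*sqrt(2)*l^3/4 - 9*sqrt(2)*l^2/2 + 27*l^2/4 - 9*l/2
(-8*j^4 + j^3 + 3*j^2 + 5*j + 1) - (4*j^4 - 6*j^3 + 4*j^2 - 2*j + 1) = -12*j^4 + 7*j^3 - j^2 + 7*j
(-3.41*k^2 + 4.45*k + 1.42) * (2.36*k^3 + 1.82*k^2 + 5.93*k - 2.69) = -8.0476*k^5 + 4.2958*k^4 - 8.7711*k^3 + 38.1458*k^2 - 3.5499*k - 3.8198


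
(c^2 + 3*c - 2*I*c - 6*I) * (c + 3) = c^3 + 6*c^2 - 2*I*c^2 + 9*c - 12*I*c - 18*I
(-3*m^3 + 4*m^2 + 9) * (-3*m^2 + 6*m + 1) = 9*m^5 - 30*m^4 + 21*m^3 - 23*m^2 + 54*m + 9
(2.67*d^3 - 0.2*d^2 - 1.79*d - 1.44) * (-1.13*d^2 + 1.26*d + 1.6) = -3.0171*d^5 + 3.5902*d^4 + 6.0427*d^3 - 0.9482*d^2 - 4.6784*d - 2.304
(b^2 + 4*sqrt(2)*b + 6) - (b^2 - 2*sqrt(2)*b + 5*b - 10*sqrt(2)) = -5*b + 6*sqrt(2)*b + 6 + 10*sqrt(2)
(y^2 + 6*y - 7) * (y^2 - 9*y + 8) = y^4 - 3*y^3 - 53*y^2 + 111*y - 56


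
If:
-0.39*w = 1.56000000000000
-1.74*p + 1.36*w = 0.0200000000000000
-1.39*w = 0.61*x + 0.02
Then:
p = -3.14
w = -4.00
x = 9.08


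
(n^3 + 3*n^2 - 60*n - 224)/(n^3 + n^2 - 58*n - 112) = (n + 4)/(n + 2)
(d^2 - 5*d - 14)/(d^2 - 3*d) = (d^2 - 5*d - 14)/(d*(d - 3))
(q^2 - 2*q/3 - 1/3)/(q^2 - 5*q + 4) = (q + 1/3)/(q - 4)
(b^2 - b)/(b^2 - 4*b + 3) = b/(b - 3)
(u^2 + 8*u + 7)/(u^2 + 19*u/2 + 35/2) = 2*(u + 1)/(2*u + 5)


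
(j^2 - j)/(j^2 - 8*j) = (j - 1)/(j - 8)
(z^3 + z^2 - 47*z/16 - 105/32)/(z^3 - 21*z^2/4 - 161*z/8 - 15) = (z - 7/4)/(z - 8)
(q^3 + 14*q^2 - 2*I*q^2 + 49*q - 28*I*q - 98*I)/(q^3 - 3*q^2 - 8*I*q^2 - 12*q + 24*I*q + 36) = (q^2 + 14*q + 49)/(q^2 + q*(-3 - 6*I) + 18*I)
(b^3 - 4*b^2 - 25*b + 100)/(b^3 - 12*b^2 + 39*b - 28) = (b^2 - 25)/(b^2 - 8*b + 7)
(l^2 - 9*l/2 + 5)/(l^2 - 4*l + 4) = (l - 5/2)/(l - 2)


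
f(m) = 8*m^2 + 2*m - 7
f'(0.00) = 2.00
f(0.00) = -7.00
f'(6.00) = 98.00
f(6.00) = 293.00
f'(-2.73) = -41.68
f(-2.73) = 47.16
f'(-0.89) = -12.24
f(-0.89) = -2.44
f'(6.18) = 100.88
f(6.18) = 310.90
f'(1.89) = 32.24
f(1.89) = 25.36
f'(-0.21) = -1.36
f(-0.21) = -7.07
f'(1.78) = 30.48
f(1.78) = 21.91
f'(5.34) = 87.44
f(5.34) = 231.80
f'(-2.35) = -35.60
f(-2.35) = 32.48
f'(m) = 16*m + 2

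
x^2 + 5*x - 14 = (x - 2)*(x + 7)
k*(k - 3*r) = k^2 - 3*k*r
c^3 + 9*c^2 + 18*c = c*(c + 3)*(c + 6)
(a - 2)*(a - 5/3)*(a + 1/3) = a^3 - 10*a^2/3 + 19*a/9 + 10/9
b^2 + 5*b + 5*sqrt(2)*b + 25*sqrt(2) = (b + 5)*(b + 5*sqrt(2))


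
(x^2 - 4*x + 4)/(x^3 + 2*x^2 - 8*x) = (x - 2)/(x*(x + 4))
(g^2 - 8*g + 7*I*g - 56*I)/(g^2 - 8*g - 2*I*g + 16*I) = (g + 7*I)/(g - 2*I)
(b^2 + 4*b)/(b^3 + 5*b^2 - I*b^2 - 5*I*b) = (b + 4)/(b^2 + b*(5 - I) - 5*I)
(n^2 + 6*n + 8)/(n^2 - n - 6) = (n + 4)/(n - 3)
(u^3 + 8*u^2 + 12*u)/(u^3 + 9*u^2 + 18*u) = (u + 2)/(u + 3)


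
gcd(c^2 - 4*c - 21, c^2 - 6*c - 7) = c - 7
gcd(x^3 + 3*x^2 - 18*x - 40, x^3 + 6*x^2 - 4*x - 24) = x + 2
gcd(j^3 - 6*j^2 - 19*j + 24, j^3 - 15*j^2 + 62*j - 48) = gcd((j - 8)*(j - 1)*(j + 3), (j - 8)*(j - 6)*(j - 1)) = j^2 - 9*j + 8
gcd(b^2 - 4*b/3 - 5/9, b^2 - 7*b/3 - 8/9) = b + 1/3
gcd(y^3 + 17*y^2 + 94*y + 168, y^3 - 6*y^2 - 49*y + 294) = y + 7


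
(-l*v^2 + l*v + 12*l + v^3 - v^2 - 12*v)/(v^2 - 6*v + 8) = (-l*v - 3*l + v^2 + 3*v)/(v - 2)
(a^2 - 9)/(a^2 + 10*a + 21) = (a - 3)/(a + 7)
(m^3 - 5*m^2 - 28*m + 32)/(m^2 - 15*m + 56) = (m^2 + 3*m - 4)/(m - 7)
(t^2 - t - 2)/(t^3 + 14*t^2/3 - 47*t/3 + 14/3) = 3*(t + 1)/(3*t^2 + 20*t - 7)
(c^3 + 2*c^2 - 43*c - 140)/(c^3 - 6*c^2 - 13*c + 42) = (c^2 + 9*c + 20)/(c^2 + c - 6)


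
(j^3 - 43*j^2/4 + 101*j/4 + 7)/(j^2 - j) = (4*j^3 - 43*j^2 + 101*j + 28)/(4*j*(j - 1))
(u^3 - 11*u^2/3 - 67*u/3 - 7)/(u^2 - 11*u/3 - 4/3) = (u^2 - 4*u - 21)/(u - 4)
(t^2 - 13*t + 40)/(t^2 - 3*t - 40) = (t - 5)/(t + 5)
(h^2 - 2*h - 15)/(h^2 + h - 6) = (h - 5)/(h - 2)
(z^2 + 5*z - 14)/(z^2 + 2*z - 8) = (z + 7)/(z + 4)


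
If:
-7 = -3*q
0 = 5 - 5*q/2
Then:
No Solution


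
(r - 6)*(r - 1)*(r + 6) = r^3 - r^2 - 36*r + 36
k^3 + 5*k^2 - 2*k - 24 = (k - 2)*(k + 3)*(k + 4)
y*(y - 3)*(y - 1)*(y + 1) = y^4 - 3*y^3 - y^2 + 3*y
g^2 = g^2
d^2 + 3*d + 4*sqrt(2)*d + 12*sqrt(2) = (d + 3)*(d + 4*sqrt(2))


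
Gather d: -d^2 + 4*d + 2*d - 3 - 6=-d^2 + 6*d - 9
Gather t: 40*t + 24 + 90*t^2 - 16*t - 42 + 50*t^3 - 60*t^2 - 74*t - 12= 50*t^3 + 30*t^2 - 50*t - 30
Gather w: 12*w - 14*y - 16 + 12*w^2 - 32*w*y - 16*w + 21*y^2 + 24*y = 12*w^2 + w*(-32*y - 4) + 21*y^2 + 10*y - 16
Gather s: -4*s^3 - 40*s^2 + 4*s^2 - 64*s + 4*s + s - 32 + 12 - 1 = -4*s^3 - 36*s^2 - 59*s - 21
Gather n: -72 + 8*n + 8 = 8*n - 64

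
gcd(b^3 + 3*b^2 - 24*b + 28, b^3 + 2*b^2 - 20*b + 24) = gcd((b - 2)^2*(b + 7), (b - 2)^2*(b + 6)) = b^2 - 4*b + 4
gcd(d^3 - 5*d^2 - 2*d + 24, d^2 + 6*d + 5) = 1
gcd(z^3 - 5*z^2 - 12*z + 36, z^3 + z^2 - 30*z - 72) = z^2 - 3*z - 18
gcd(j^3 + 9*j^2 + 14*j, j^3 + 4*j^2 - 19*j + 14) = j + 7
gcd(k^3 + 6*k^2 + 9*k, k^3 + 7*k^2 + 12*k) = k^2 + 3*k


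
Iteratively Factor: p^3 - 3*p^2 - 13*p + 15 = (p - 5)*(p^2 + 2*p - 3) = (p - 5)*(p + 3)*(p - 1)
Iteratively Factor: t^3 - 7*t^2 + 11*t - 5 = (t - 5)*(t^2 - 2*t + 1) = (t - 5)*(t - 1)*(t - 1)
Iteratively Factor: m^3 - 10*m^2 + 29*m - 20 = (m - 4)*(m^2 - 6*m + 5) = (m - 5)*(m - 4)*(m - 1)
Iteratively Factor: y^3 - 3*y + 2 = (y + 2)*(y^2 - 2*y + 1) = (y - 1)*(y + 2)*(y - 1)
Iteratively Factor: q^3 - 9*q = (q + 3)*(q^2 - 3*q) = (q - 3)*(q + 3)*(q)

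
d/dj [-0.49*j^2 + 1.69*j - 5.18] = 1.69 - 0.98*j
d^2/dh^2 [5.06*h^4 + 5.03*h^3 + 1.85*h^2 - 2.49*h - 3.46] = 60.72*h^2 + 30.18*h + 3.7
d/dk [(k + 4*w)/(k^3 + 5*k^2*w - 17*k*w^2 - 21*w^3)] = (k^3 + 5*k^2*w - 17*k*w^2 - 21*w^3 - (k + 4*w)*(3*k^2 + 10*k*w - 17*w^2))/(k^3 + 5*k^2*w - 17*k*w^2 - 21*w^3)^2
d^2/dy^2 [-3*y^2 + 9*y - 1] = -6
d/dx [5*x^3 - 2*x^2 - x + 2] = 15*x^2 - 4*x - 1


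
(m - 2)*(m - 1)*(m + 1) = m^3 - 2*m^2 - m + 2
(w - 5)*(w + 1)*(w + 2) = w^3 - 2*w^2 - 13*w - 10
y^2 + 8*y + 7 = (y + 1)*(y + 7)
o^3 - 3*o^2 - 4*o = o*(o - 4)*(o + 1)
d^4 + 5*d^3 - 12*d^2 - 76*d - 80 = (d - 4)*(d + 2)^2*(d + 5)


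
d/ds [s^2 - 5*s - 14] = 2*s - 5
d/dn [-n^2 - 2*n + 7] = -2*n - 2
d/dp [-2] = 0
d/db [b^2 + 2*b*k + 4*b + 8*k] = 2*b + 2*k + 4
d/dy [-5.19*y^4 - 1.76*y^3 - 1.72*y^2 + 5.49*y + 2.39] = -20.76*y^3 - 5.28*y^2 - 3.44*y + 5.49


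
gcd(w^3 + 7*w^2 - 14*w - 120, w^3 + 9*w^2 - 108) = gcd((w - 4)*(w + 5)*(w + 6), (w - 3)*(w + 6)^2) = w + 6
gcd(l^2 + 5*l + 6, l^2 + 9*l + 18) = l + 3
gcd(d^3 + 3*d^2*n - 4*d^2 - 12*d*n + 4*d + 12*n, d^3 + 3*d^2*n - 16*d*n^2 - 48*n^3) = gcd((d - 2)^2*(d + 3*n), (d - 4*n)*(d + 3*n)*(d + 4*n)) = d + 3*n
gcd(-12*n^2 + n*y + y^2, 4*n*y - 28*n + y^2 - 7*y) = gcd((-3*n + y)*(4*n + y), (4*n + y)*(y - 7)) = 4*n + y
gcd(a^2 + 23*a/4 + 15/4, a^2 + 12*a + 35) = a + 5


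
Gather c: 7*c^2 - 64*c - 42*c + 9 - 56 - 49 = 7*c^2 - 106*c - 96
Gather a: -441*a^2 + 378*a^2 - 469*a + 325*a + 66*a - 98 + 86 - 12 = -63*a^2 - 78*a - 24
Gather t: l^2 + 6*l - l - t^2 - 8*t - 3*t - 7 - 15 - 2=l^2 + 5*l - t^2 - 11*t - 24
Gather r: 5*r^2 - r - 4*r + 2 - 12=5*r^2 - 5*r - 10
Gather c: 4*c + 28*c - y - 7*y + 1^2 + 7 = 32*c - 8*y + 8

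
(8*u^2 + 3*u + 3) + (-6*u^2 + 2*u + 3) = 2*u^2 + 5*u + 6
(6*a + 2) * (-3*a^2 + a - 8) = -18*a^3 - 46*a - 16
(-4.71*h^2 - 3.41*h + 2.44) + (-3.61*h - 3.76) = -4.71*h^2 - 7.02*h - 1.32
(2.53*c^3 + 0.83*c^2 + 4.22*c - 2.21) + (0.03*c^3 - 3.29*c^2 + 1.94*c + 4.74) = 2.56*c^3 - 2.46*c^2 + 6.16*c + 2.53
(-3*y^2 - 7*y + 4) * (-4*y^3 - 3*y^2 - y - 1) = 12*y^5 + 37*y^4 + 8*y^3 - 2*y^2 + 3*y - 4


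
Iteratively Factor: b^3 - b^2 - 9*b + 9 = (b + 3)*(b^2 - 4*b + 3) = (b - 1)*(b + 3)*(b - 3)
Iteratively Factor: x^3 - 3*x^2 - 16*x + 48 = (x + 4)*(x^2 - 7*x + 12) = (x - 3)*(x + 4)*(x - 4)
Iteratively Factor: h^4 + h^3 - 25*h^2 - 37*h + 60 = (h - 1)*(h^3 + 2*h^2 - 23*h - 60) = (h - 5)*(h - 1)*(h^2 + 7*h + 12) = (h - 5)*(h - 1)*(h + 3)*(h + 4)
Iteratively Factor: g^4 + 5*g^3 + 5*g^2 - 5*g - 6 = (g + 1)*(g^3 + 4*g^2 + g - 6) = (g + 1)*(g + 2)*(g^2 + 2*g - 3) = (g + 1)*(g + 2)*(g + 3)*(g - 1)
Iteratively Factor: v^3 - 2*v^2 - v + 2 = (v - 2)*(v^2 - 1) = (v - 2)*(v - 1)*(v + 1)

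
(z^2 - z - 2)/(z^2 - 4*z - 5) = (z - 2)/(z - 5)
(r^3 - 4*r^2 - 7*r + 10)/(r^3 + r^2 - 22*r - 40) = (r - 1)/(r + 4)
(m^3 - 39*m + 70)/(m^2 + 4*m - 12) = (m^2 + 2*m - 35)/(m + 6)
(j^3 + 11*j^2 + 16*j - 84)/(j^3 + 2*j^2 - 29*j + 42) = (j + 6)/(j - 3)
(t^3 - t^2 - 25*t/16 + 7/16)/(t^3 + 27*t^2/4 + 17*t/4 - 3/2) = (t - 7/4)/(t + 6)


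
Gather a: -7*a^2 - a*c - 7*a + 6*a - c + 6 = -7*a^2 + a*(-c - 1) - c + 6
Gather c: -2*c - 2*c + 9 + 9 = 18 - 4*c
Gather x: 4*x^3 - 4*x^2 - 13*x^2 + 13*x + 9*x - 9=4*x^3 - 17*x^2 + 22*x - 9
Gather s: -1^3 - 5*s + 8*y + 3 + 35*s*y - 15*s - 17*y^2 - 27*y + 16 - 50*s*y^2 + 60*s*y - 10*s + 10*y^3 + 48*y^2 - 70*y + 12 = s*(-50*y^2 + 95*y - 30) + 10*y^3 + 31*y^2 - 89*y + 30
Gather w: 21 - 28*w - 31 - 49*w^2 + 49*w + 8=-49*w^2 + 21*w - 2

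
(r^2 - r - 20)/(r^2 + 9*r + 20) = (r - 5)/(r + 5)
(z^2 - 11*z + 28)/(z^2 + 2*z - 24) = (z - 7)/(z + 6)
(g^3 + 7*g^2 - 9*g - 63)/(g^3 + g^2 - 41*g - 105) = (g^2 + 4*g - 21)/(g^2 - 2*g - 35)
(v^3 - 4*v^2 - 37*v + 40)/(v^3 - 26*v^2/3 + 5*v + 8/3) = 3*(v + 5)/(3*v + 1)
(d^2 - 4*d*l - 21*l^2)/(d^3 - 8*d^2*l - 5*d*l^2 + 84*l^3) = 1/(d - 4*l)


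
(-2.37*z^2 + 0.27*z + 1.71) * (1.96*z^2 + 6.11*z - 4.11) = -4.6452*z^4 - 13.9515*z^3 + 14.742*z^2 + 9.3384*z - 7.0281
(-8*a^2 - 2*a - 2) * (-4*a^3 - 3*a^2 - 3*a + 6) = 32*a^5 + 32*a^4 + 38*a^3 - 36*a^2 - 6*a - 12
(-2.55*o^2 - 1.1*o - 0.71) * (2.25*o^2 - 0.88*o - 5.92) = -5.7375*o^4 - 0.231*o^3 + 14.4665*o^2 + 7.1368*o + 4.2032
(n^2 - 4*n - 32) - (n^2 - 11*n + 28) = 7*n - 60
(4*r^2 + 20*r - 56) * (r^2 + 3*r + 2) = 4*r^4 + 32*r^3 + 12*r^2 - 128*r - 112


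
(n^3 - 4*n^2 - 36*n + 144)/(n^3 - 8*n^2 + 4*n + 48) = (n + 6)/(n + 2)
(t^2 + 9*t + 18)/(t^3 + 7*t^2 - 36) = 1/(t - 2)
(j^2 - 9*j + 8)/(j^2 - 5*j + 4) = (j - 8)/(j - 4)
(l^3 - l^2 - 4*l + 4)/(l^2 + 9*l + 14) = (l^2 - 3*l + 2)/(l + 7)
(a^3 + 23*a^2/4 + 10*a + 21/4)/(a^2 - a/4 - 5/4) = (4*a^2 + 19*a + 21)/(4*a - 5)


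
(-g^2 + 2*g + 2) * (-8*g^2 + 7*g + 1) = 8*g^4 - 23*g^3 - 3*g^2 + 16*g + 2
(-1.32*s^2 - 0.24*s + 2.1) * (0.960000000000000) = -1.2672*s^2 - 0.2304*s + 2.016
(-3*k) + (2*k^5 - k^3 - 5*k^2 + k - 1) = 2*k^5 - k^3 - 5*k^2 - 2*k - 1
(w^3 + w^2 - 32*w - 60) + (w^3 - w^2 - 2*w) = 2*w^3 - 34*w - 60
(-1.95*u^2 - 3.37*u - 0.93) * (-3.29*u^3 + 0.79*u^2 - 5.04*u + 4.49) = 6.4155*u^5 + 9.5468*u^4 + 10.2254*u^3 + 7.4946*u^2 - 10.4441*u - 4.1757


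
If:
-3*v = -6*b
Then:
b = v/2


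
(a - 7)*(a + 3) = a^2 - 4*a - 21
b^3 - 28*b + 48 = (b - 4)*(b - 2)*(b + 6)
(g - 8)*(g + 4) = g^2 - 4*g - 32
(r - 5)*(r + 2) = r^2 - 3*r - 10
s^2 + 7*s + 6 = (s + 1)*(s + 6)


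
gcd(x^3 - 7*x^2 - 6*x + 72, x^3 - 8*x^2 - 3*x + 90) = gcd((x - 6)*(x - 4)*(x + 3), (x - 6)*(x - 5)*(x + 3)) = x^2 - 3*x - 18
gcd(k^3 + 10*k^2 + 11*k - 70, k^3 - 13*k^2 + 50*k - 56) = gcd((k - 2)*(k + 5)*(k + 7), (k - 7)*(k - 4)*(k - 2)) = k - 2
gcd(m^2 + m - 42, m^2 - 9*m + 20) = 1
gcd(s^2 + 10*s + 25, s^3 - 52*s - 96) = 1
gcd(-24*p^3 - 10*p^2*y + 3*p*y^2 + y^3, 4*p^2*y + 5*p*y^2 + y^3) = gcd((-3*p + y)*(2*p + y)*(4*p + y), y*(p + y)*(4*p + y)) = 4*p + y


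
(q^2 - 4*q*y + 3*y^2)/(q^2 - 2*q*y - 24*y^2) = (-q^2 + 4*q*y - 3*y^2)/(-q^2 + 2*q*y + 24*y^2)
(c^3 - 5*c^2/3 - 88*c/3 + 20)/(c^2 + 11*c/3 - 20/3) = (3*c^2 - 20*c + 12)/(3*c - 4)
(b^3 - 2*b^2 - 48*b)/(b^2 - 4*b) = (b^2 - 2*b - 48)/(b - 4)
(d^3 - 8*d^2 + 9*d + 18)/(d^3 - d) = (d^2 - 9*d + 18)/(d*(d - 1))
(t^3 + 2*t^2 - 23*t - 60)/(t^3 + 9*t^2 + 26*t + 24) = (t - 5)/(t + 2)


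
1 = 1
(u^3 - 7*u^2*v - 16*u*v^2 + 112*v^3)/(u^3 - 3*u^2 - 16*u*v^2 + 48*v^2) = (u - 7*v)/(u - 3)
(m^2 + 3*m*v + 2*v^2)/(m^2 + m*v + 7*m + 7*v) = (m + 2*v)/(m + 7)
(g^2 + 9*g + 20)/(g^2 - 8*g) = (g^2 + 9*g + 20)/(g*(g - 8))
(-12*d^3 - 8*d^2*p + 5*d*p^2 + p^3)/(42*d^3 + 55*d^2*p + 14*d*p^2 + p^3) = (-2*d + p)/(7*d + p)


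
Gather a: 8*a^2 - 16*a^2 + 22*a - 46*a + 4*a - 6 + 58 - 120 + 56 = -8*a^2 - 20*a - 12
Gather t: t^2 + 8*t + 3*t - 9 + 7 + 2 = t^2 + 11*t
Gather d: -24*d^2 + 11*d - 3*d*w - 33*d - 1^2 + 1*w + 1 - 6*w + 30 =-24*d^2 + d*(-3*w - 22) - 5*w + 30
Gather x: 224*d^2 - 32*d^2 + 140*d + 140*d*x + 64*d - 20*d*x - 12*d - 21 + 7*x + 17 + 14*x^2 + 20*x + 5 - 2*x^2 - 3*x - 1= 192*d^2 + 192*d + 12*x^2 + x*(120*d + 24)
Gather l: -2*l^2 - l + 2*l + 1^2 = -2*l^2 + l + 1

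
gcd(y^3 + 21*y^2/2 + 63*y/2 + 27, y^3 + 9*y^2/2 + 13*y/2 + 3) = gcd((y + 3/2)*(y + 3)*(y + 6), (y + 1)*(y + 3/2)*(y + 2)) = y + 3/2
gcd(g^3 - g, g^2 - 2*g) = g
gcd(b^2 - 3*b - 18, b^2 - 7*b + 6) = b - 6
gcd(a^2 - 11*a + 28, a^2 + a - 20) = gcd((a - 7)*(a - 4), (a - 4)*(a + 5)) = a - 4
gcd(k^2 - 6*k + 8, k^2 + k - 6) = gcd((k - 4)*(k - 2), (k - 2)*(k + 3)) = k - 2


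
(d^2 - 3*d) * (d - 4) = d^3 - 7*d^2 + 12*d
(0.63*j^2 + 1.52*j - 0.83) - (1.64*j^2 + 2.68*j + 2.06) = -1.01*j^2 - 1.16*j - 2.89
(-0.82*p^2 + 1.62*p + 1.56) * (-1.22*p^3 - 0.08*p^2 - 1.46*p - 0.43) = 1.0004*p^5 - 1.9108*p^4 - 0.8356*p^3 - 2.1374*p^2 - 2.9742*p - 0.6708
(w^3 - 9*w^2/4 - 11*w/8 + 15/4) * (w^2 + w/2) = w^5 - 7*w^4/4 - 5*w^3/2 + 49*w^2/16 + 15*w/8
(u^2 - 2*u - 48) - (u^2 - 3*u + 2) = u - 50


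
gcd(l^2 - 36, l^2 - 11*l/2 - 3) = l - 6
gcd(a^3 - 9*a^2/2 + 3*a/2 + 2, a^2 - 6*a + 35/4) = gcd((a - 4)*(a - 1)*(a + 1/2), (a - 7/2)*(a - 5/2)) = 1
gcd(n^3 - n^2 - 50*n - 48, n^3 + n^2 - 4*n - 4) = n + 1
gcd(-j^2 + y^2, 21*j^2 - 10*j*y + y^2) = 1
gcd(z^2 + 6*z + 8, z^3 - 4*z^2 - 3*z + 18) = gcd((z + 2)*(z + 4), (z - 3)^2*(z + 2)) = z + 2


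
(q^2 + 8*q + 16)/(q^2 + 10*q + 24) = (q + 4)/(q + 6)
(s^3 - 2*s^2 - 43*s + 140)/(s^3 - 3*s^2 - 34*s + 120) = (s + 7)/(s + 6)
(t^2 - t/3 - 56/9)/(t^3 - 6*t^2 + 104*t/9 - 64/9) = (3*t + 7)/(3*t^2 - 10*t + 8)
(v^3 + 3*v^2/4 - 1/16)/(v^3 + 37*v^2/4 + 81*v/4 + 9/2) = (16*v^3 + 12*v^2 - 1)/(4*(4*v^3 + 37*v^2 + 81*v + 18))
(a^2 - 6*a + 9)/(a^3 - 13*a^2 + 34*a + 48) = (a^2 - 6*a + 9)/(a^3 - 13*a^2 + 34*a + 48)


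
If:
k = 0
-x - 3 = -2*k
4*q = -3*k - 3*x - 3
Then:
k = 0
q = 3/2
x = -3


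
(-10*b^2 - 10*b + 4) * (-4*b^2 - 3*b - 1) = 40*b^4 + 70*b^3 + 24*b^2 - 2*b - 4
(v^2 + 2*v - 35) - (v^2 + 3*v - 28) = -v - 7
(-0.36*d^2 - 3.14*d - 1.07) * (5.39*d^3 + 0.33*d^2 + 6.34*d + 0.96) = -1.9404*d^5 - 17.0434*d^4 - 9.0859*d^3 - 20.6063*d^2 - 9.7982*d - 1.0272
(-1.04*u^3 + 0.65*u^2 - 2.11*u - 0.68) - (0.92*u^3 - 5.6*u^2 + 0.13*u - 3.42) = -1.96*u^3 + 6.25*u^2 - 2.24*u + 2.74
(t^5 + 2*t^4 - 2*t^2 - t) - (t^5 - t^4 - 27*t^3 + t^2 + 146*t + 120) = 3*t^4 + 27*t^3 - 3*t^2 - 147*t - 120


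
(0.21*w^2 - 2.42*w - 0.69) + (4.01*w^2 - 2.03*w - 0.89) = 4.22*w^2 - 4.45*w - 1.58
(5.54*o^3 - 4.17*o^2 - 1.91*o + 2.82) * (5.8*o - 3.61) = 32.132*o^4 - 44.1854*o^3 + 3.9757*o^2 + 23.2511*o - 10.1802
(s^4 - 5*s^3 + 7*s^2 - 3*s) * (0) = 0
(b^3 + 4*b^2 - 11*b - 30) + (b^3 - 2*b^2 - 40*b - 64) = 2*b^3 + 2*b^2 - 51*b - 94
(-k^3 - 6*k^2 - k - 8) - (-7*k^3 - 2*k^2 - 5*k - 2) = 6*k^3 - 4*k^2 + 4*k - 6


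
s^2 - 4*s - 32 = (s - 8)*(s + 4)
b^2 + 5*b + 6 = (b + 2)*(b + 3)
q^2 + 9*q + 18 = (q + 3)*(q + 6)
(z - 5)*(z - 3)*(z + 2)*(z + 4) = z^4 - 2*z^3 - 25*z^2 + 26*z + 120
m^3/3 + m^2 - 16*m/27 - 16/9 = (m/3 + 1)*(m - 4/3)*(m + 4/3)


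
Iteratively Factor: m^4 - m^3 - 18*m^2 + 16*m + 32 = (m + 4)*(m^3 - 5*m^2 + 2*m + 8) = (m + 1)*(m + 4)*(m^2 - 6*m + 8) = (m - 2)*(m + 1)*(m + 4)*(m - 4)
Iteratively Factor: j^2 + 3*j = (j + 3)*(j)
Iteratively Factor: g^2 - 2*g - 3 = (g - 3)*(g + 1)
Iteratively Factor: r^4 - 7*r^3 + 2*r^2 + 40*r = (r - 4)*(r^3 - 3*r^2 - 10*r) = r*(r - 4)*(r^2 - 3*r - 10) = r*(r - 4)*(r + 2)*(r - 5)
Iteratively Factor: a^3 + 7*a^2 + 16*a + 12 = (a + 2)*(a^2 + 5*a + 6) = (a + 2)*(a + 3)*(a + 2)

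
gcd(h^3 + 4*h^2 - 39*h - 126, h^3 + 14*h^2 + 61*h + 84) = h^2 + 10*h + 21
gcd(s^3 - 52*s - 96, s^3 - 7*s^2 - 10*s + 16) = s^2 - 6*s - 16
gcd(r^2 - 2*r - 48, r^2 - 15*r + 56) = r - 8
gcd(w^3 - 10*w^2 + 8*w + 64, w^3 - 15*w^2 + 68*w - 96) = w^2 - 12*w + 32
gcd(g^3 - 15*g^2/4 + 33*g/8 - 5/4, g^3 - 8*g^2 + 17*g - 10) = g - 2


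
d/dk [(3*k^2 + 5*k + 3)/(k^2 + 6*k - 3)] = (13*k^2 - 24*k - 33)/(k^4 + 12*k^3 + 30*k^2 - 36*k + 9)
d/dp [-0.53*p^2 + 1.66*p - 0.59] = 1.66 - 1.06*p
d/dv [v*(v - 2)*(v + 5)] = 3*v^2 + 6*v - 10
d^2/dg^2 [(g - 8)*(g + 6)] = 2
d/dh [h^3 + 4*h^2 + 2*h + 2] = 3*h^2 + 8*h + 2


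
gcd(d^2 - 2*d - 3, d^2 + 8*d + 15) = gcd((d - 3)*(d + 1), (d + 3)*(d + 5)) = 1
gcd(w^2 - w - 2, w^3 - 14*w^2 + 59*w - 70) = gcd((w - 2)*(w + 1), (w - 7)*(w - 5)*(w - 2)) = w - 2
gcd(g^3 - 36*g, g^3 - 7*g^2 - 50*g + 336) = g - 6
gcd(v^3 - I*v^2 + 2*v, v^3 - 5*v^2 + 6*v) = v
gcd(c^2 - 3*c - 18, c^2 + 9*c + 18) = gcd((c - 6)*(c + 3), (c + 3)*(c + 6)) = c + 3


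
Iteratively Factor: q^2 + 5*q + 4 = (q + 1)*(q + 4)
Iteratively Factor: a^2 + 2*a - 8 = (a + 4)*(a - 2)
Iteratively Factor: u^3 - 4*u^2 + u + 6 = (u - 3)*(u^2 - u - 2) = (u - 3)*(u - 2)*(u + 1)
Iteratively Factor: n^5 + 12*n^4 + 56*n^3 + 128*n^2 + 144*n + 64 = (n + 2)*(n^4 + 10*n^3 + 36*n^2 + 56*n + 32) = (n + 2)^2*(n^3 + 8*n^2 + 20*n + 16) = (n + 2)^3*(n^2 + 6*n + 8) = (n + 2)^4*(n + 4)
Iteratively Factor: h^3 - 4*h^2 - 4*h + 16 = (h + 2)*(h^2 - 6*h + 8) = (h - 4)*(h + 2)*(h - 2)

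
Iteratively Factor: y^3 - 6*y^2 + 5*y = (y - 5)*(y^2 - y) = y*(y - 5)*(y - 1)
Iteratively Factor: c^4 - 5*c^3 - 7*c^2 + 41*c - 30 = (c + 3)*(c^3 - 8*c^2 + 17*c - 10) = (c - 2)*(c + 3)*(c^2 - 6*c + 5) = (c - 5)*(c - 2)*(c + 3)*(c - 1)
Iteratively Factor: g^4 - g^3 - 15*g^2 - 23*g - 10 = (g + 2)*(g^3 - 3*g^2 - 9*g - 5) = (g + 1)*(g + 2)*(g^2 - 4*g - 5) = (g - 5)*(g + 1)*(g + 2)*(g + 1)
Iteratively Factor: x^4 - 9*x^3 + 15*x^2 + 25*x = (x - 5)*(x^3 - 4*x^2 - 5*x) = (x - 5)*(x + 1)*(x^2 - 5*x) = x*(x - 5)*(x + 1)*(x - 5)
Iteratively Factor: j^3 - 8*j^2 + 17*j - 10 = (j - 5)*(j^2 - 3*j + 2) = (j - 5)*(j - 1)*(j - 2)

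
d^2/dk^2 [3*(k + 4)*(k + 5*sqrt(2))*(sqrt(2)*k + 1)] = 18*sqrt(2)*k + 24*sqrt(2) + 66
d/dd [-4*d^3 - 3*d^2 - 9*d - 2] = -12*d^2 - 6*d - 9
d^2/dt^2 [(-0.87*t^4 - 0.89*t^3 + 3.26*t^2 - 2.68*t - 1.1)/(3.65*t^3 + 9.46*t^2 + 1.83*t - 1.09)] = (-2.8421709430404e-14*t^8 + 4.23126600000001*t^6 - 289.692636*t^5 - 867.88047*t^4 - 979.426562*t^3 - 562.738902000001*t^2 - 312.667746*t - 32.99784)/(48.627125*t^9 + 378.09255*t^8 + 1053.073545*t^7 + 1182.154381*t^6 + 302.159679*t^5 - 241.27968*t^4 - 94.08099*t^3 + 22.767375*t^2 + 6.522669*t - 1.295029)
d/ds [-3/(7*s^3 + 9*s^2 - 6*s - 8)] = 9*(7*s^2 + 6*s - 2)/(7*s^3 + 9*s^2 - 6*s - 8)^2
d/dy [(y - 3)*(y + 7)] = 2*y + 4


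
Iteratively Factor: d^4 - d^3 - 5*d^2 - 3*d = (d - 3)*(d^3 + 2*d^2 + d) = (d - 3)*(d + 1)*(d^2 + d) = (d - 3)*(d + 1)^2*(d)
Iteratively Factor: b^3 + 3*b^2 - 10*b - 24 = (b - 3)*(b^2 + 6*b + 8) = (b - 3)*(b + 2)*(b + 4)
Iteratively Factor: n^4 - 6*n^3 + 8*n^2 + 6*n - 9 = (n + 1)*(n^3 - 7*n^2 + 15*n - 9) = (n - 3)*(n + 1)*(n^2 - 4*n + 3) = (n - 3)^2*(n + 1)*(n - 1)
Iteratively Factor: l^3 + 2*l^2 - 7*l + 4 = (l + 4)*(l^2 - 2*l + 1) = (l - 1)*(l + 4)*(l - 1)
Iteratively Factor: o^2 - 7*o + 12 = (o - 3)*(o - 4)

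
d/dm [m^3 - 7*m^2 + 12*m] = 3*m^2 - 14*m + 12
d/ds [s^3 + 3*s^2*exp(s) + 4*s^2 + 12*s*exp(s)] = 3*s^2*exp(s) + 3*s^2 + 18*s*exp(s) + 8*s + 12*exp(s)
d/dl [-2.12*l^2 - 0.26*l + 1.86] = -4.24*l - 0.26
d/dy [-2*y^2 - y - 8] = -4*y - 1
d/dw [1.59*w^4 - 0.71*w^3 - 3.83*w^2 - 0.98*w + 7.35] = 6.36*w^3 - 2.13*w^2 - 7.66*w - 0.98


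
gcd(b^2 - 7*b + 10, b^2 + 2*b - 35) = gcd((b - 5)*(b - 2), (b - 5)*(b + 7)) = b - 5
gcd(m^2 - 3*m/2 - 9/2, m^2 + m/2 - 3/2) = m + 3/2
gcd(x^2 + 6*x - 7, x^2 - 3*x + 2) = x - 1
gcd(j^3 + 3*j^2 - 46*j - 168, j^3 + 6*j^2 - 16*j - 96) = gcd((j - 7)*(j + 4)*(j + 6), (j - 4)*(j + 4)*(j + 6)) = j^2 + 10*j + 24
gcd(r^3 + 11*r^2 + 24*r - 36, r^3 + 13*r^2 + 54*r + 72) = r + 6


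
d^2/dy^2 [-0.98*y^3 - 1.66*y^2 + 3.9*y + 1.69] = -5.88*y - 3.32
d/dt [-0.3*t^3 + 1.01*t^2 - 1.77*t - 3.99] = -0.9*t^2 + 2.02*t - 1.77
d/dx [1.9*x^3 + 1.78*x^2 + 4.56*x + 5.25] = 5.7*x^2 + 3.56*x + 4.56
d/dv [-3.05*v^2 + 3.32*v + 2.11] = 3.32 - 6.1*v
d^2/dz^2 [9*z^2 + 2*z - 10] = 18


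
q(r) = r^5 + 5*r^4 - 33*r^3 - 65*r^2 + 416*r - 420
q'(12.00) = 122840.00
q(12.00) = 290700.00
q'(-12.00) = 56840.00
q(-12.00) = -102900.00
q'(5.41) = 4265.07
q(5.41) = 3620.33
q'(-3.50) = -448.94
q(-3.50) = -1032.28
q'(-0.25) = 442.02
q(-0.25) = -527.53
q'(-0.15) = 433.21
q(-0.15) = -483.75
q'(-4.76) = -798.47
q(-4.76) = -190.64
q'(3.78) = 611.04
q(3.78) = 233.91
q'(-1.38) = 372.44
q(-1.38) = -1018.01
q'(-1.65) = 308.19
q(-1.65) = -1110.29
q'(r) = 5*r^4 + 20*r^3 - 99*r^2 - 130*r + 416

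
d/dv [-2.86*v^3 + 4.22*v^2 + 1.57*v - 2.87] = -8.58*v^2 + 8.44*v + 1.57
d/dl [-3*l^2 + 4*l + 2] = 4 - 6*l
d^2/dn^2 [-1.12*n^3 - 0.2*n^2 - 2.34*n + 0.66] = -6.72*n - 0.4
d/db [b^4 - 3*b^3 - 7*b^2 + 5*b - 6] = 4*b^3 - 9*b^2 - 14*b + 5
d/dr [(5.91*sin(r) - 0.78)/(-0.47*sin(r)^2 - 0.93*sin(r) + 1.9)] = (2.7777*sin(r)^2 - 0.7332*sin(r) + 10.5036)*cos(r)/(0.2209*sin(r)^4 + 0.8742*sin(r)^3 - 0.9211*sin(r)^2 - 3.534*sin(r) + 3.61)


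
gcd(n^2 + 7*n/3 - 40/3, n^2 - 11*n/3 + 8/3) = n - 8/3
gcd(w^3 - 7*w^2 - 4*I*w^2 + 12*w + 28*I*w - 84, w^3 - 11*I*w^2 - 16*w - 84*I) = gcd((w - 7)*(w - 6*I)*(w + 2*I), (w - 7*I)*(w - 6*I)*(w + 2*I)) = w^2 - 4*I*w + 12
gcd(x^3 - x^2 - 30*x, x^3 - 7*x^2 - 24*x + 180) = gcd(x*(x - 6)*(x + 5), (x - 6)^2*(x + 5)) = x^2 - x - 30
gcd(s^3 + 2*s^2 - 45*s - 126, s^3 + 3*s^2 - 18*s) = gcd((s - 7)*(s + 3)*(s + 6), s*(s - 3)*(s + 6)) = s + 6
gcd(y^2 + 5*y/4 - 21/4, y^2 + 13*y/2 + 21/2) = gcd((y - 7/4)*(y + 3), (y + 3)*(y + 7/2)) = y + 3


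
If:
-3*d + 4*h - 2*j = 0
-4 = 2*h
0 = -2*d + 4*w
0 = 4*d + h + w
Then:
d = 4/9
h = -2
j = -14/3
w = 2/9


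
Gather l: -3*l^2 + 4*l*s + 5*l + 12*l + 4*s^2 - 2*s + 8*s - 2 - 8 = -3*l^2 + l*(4*s + 17) + 4*s^2 + 6*s - 10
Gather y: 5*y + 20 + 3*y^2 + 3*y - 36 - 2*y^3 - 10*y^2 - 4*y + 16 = -2*y^3 - 7*y^2 + 4*y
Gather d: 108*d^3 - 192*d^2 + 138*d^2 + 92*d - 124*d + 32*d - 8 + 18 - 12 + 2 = 108*d^3 - 54*d^2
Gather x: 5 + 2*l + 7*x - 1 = 2*l + 7*x + 4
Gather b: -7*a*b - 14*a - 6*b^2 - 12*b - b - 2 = -14*a - 6*b^2 + b*(-7*a - 13) - 2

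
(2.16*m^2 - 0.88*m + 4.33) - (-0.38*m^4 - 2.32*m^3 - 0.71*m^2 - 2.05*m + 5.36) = 0.38*m^4 + 2.32*m^3 + 2.87*m^2 + 1.17*m - 1.03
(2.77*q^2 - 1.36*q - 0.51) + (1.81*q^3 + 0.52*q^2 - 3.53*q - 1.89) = 1.81*q^3 + 3.29*q^2 - 4.89*q - 2.4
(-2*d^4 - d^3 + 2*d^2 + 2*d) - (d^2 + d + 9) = -2*d^4 - d^3 + d^2 + d - 9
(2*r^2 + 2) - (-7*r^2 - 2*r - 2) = 9*r^2 + 2*r + 4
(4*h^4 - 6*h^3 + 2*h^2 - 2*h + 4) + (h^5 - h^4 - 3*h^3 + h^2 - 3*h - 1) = h^5 + 3*h^4 - 9*h^3 + 3*h^2 - 5*h + 3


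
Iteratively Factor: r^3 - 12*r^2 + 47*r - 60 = (r - 3)*(r^2 - 9*r + 20) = (r - 4)*(r - 3)*(r - 5)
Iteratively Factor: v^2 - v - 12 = (v - 4)*(v + 3)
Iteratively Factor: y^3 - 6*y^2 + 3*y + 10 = (y + 1)*(y^2 - 7*y + 10) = (y - 5)*(y + 1)*(y - 2)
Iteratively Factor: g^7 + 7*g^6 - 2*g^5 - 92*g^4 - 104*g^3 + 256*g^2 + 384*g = (g + 2)*(g^6 + 5*g^5 - 12*g^4 - 68*g^3 + 32*g^2 + 192*g) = (g - 2)*(g + 2)*(g^5 + 7*g^4 + 2*g^3 - 64*g^2 - 96*g) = (g - 2)*(g + 2)*(g + 4)*(g^4 + 3*g^3 - 10*g^2 - 24*g) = g*(g - 2)*(g + 2)*(g + 4)*(g^3 + 3*g^2 - 10*g - 24) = g*(g - 3)*(g - 2)*(g + 2)*(g + 4)*(g^2 + 6*g + 8) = g*(g - 3)*(g - 2)*(g + 2)*(g + 4)^2*(g + 2)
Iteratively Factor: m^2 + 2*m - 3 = (m + 3)*(m - 1)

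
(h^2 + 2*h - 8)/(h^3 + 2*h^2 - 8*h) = 1/h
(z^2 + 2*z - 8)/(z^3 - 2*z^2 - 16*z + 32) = 1/(z - 4)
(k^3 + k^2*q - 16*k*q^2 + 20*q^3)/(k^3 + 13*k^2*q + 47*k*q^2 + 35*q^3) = (k^2 - 4*k*q + 4*q^2)/(k^2 + 8*k*q + 7*q^2)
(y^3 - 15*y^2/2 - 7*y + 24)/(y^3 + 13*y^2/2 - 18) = (y - 8)/(y + 6)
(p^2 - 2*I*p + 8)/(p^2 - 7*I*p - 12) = (p + 2*I)/(p - 3*I)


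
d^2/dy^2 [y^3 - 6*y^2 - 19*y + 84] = 6*y - 12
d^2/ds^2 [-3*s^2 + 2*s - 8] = -6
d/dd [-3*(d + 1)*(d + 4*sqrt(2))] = -6*d - 12*sqrt(2) - 3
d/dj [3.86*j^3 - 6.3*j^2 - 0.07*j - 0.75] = 11.58*j^2 - 12.6*j - 0.07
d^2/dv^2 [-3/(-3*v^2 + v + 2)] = 6*(9*v^2 - 3*v - (6*v - 1)^2 - 6)/(-3*v^2 + v + 2)^3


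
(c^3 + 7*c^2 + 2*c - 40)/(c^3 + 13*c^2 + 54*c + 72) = (c^2 + 3*c - 10)/(c^2 + 9*c + 18)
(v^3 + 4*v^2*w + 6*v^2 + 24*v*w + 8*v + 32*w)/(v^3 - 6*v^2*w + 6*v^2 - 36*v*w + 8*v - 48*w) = (v + 4*w)/(v - 6*w)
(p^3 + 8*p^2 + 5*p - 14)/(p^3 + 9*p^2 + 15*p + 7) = (p^2 + p - 2)/(p^2 + 2*p + 1)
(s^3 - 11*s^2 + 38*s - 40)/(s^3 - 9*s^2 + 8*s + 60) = (s^2 - 6*s + 8)/(s^2 - 4*s - 12)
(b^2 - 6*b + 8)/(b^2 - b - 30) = (-b^2 + 6*b - 8)/(-b^2 + b + 30)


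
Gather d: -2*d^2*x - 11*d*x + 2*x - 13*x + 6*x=-2*d^2*x - 11*d*x - 5*x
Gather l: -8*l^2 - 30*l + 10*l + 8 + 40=-8*l^2 - 20*l + 48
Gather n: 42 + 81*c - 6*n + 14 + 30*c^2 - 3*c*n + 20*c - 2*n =30*c^2 + 101*c + n*(-3*c - 8) + 56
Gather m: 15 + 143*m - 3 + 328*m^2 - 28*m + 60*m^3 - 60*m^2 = 60*m^3 + 268*m^2 + 115*m + 12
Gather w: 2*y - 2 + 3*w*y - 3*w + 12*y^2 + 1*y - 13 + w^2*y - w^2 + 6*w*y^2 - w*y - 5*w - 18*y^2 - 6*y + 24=w^2*(y - 1) + w*(6*y^2 + 2*y - 8) - 6*y^2 - 3*y + 9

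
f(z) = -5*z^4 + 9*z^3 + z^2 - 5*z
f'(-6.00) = 5275.00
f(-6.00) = -8358.00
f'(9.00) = -12380.00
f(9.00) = -26208.00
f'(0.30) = -2.51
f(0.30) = -1.21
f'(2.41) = -123.31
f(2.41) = -48.93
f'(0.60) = 1.60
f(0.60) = -1.34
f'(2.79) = -223.60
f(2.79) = -113.67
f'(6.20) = -3721.28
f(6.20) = -5235.78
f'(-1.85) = 210.34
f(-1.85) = -102.88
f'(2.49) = -141.38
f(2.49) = -59.51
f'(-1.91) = 229.04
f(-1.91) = -116.06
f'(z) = -20*z^3 + 27*z^2 + 2*z - 5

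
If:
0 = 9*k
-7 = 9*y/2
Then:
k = 0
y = -14/9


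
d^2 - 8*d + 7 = (d - 7)*(d - 1)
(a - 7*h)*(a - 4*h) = a^2 - 11*a*h + 28*h^2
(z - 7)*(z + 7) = z^2 - 49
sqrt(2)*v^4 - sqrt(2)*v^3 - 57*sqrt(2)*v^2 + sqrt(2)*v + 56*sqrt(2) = (v - 8)*(v - 1)*(v + 7)*(sqrt(2)*v + sqrt(2))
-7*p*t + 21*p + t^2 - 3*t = (-7*p + t)*(t - 3)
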